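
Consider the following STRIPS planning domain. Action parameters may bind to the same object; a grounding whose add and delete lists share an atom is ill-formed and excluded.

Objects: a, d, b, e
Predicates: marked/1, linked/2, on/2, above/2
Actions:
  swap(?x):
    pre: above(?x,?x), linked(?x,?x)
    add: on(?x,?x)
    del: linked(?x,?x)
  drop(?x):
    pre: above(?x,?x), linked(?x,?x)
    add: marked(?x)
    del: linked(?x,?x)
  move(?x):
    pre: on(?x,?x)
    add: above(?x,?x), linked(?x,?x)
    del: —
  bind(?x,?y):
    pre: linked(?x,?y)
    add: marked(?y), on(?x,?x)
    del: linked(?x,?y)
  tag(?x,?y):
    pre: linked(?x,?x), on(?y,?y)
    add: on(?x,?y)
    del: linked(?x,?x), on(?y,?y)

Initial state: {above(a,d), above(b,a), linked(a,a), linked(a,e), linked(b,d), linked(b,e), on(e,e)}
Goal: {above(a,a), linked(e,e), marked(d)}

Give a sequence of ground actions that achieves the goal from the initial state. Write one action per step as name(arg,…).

move(e); bind(a,a); move(a); bind(b,d)

1. move(e)  →  {above(a,d), above(b,a), above(e,e), linked(a,a), linked(a,e), linked(b,d), linked(b,e), linked(e,e), on(e,e)}
2. bind(a,a)  →  {above(a,d), above(b,a), above(e,e), linked(a,e), linked(b,d), linked(b,e), linked(e,e), marked(a), on(a,a), on(e,e)}
3. move(a)  →  {above(a,a), above(a,d), above(b,a), above(e,e), linked(a,a), linked(a,e), linked(b,d), linked(b,e), linked(e,e), marked(a), on(a,a), on(e,e)}
4. bind(b,d)  →  {above(a,a), above(a,d), above(b,a), above(e,e), linked(a,a), linked(a,e), linked(b,e), linked(e,e), marked(a), marked(d), on(a,a), on(b,b), on(e,e)}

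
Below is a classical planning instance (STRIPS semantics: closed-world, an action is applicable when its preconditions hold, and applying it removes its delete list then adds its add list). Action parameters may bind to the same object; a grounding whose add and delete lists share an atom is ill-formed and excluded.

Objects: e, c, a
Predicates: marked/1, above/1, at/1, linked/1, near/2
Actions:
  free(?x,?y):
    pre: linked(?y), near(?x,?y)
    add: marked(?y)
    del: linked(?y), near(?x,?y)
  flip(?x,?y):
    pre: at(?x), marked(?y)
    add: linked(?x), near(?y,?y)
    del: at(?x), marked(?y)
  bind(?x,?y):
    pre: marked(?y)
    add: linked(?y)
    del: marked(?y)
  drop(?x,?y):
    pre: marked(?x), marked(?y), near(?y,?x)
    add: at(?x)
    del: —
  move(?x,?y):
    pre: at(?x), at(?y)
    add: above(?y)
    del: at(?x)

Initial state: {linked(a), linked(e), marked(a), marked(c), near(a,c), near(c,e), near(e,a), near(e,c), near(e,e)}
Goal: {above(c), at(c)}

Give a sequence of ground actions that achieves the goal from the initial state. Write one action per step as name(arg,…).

drop(c,a); move(c,c); drop(c,a)

1. drop(c,a)  →  {at(c), linked(a), linked(e), marked(a), marked(c), near(a,c), near(c,e), near(e,a), near(e,c), near(e,e)}
2. move(c,c)  →  {above(c), linked(a), linked(e), marked(a), marked(c), near(a,c), near(c,e), near(e,a), near(e,c), near(e,e)}
3. drop(c,a)  →  {above(c), at(c), linked(a), linked(e), marked(a), marked(c), near(a,c), near(c,e), near(e,a), near(e,c), near(e,e)}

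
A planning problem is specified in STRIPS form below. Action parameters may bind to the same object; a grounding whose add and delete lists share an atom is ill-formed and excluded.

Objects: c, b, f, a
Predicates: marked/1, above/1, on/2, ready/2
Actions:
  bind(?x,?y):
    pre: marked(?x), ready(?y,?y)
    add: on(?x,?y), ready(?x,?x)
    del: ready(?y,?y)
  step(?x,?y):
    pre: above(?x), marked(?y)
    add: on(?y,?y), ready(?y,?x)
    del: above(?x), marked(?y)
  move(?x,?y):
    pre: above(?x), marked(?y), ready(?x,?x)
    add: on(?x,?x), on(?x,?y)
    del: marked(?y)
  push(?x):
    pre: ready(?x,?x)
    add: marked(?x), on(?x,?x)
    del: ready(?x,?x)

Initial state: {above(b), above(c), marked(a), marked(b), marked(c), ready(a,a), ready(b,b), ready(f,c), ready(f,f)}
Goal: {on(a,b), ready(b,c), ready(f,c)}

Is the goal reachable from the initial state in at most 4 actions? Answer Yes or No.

1. bind(a,b)  →  {above(b), above(c), marked(a), marked(b), marked(c), on(a,b), ready(a,a), ready(f,c), ready(f,f)}
2. step(c,b)  →  {above(b), marked(a), marked(c), on(a,b), on(b,b), ready(a,a), ready(b,c), ready(f,c), ready(f,f)}
optimal plan length = 2; 2 ≤ 4

Yes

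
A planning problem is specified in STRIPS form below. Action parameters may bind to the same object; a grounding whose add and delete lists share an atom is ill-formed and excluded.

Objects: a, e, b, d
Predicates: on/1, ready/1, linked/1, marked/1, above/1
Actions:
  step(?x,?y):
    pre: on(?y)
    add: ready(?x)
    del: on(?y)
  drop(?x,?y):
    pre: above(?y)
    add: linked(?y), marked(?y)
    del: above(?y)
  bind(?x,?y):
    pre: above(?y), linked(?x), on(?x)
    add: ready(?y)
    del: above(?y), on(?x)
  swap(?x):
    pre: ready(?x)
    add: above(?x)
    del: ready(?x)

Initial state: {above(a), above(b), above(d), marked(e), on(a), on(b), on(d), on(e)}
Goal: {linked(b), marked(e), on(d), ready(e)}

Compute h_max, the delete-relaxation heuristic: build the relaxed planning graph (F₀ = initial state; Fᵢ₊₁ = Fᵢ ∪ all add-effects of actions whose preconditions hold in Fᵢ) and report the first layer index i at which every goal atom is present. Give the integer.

F0 = init (8 atoms)
F1 = F0 ∪ {linked(a), linked(b), linked(d), marked(a), marked(b), marked(d), ready(a), ready(b), ready(d), ready(e)}  (18 atoms)
goal ⊆ F1  ⇒  h_max = 1

1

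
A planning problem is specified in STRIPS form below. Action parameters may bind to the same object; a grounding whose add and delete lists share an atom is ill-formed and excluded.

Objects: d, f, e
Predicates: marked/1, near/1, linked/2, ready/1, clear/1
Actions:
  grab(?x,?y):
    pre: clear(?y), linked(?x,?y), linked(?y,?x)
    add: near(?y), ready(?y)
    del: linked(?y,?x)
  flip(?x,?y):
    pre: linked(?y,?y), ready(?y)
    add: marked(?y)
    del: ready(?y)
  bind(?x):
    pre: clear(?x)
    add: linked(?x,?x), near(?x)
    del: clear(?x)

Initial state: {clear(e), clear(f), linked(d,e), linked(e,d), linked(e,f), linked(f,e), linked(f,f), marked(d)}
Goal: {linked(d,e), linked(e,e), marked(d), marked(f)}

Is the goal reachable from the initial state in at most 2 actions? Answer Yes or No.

1. grab(e,f)  →  {clear(e), clear(f), linked(d,e), linked(e,d), linked(e,f), linked(f,f), marked(d), near(f), ready(f)}
2. flip(d,f)  →  {clear(e), clear(f), linked(d,e), linked(e,d), linked(e,f), linked(f,f), marked(d), marked(f), near(f)}
3. bind(e)  →  {clear(f), linked(d,e), linked(e,d), linked(e,e), linked(e,f), linked(f,f), marked(d), marked(f), near(e), near(f)}
optimal plan length = 3; 3 > 2

No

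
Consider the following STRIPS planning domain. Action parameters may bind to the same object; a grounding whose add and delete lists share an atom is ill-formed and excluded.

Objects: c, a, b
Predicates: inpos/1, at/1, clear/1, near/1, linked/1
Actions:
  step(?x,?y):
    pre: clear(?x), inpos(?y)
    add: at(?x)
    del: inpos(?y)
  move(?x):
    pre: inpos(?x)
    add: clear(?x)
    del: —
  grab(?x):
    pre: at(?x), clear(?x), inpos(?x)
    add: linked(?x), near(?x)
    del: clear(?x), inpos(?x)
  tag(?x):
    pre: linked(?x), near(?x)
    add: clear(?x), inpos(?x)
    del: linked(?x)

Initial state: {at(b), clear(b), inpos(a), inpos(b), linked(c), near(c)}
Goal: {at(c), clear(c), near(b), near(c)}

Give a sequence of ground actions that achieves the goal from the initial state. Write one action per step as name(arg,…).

grab(b); tag(c); step(c,c)

1. grab(b)  →  {at(b), inpos(a), linked(b), linked(c), near(b), near(c)}
2. tag(c)  →  {at(b), clear(c), inpos(a), inpos(c), linked(b), near(b), near(c)}
3. step(c,c)  →  {at(b), at(c), clear(c), inpos(a), linked(b), near(b), near(c)}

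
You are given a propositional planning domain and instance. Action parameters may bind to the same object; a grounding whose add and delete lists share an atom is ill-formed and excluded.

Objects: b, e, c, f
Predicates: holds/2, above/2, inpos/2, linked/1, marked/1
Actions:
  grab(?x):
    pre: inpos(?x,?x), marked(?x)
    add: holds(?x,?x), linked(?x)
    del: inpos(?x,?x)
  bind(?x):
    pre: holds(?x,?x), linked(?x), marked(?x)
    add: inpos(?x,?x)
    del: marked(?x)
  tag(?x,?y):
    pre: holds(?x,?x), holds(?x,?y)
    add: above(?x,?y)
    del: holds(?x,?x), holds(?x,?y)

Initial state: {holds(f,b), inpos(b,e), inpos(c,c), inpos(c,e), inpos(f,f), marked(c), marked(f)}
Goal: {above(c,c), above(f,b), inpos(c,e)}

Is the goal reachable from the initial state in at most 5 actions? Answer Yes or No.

1. grab(c)  →  {holds(c,c), holds(f,b), inpos(b,e), inpos(c,e), inpos(f,f), linked(c), marked(c), marked(f)}
2. grab(f)  →  {holds(c,c), holds(f,b), holds(f,f), inpos(b,e), inpos(c,e), linked(c), linked(f), marked(c), marked(f)}
3. tag(c,c)  →  {above(c,c), holds(f,b), holds(f,f), inpos(b,e), inpos(c,e), linked(c), linked(f), marked(c), marked(f)}
4. tag(f,b)  →  {above(c,c), above(f,b), inpos(b,e), inpos(c,e), linked(c), linked(f), marked(c), marked(f)}
optimal plan length = 4; 4 ≤ 5

Yes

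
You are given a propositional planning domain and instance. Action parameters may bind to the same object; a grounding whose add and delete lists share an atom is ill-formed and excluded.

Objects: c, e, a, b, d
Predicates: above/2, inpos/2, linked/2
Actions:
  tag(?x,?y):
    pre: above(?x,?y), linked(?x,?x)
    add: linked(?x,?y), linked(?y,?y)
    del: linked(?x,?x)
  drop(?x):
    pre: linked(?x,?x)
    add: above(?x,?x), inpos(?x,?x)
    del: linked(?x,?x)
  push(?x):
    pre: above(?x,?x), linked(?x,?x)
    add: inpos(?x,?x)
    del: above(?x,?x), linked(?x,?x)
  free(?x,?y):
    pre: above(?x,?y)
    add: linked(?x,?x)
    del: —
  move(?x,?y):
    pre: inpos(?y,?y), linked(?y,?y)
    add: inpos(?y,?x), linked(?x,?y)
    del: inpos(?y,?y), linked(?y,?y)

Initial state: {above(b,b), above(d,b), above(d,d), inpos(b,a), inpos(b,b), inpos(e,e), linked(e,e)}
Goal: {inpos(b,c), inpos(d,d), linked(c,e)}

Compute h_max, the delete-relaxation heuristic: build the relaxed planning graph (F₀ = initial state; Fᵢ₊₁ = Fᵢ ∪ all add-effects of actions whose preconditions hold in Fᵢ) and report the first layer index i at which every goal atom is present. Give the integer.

2

F0 = init (7 atoms)
F1 = F0 ∪ {above(e,e), inpos(e,a), inpos(e,b), inpos(e,c), inpos(e,d), linked(a,e), linked(b,b), linked(b,e), linked(c,e), linked(d,d), linked(d,e)}  (18 atoms)
F2 = F1 ∪ {inpos(b,c), inpos(b,d), inpos(b,e), inpos(d,d), linked(a,b), linked(c,b), linked(d,b), linked(e,b)}  (26 atoms)
goal ⊆ F2  ⇒  h_max = 2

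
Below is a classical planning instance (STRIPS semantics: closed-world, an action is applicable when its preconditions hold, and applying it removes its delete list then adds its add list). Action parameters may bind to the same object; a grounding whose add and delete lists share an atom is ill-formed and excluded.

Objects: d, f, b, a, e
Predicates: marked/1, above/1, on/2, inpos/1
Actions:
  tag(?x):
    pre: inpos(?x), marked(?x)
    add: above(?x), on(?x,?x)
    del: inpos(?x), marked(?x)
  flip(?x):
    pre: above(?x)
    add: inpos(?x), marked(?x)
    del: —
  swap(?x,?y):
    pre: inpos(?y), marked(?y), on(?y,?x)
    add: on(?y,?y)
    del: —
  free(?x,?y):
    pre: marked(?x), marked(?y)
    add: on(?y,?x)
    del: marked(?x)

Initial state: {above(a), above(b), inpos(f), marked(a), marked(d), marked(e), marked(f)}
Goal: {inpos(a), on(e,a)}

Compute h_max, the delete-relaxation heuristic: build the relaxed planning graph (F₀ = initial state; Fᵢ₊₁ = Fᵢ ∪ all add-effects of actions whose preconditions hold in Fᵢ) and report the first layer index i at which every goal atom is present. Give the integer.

1

F0 = init (7 atoms)
F1 = F0 ∪ {above(f), inpos(a), inpos(b), marked(b), on(a,a), on(a,d), on(a,e), on(a,f), on(d,a), on(d,d), on(d,e), on(d,f), on(e,a), on(e,d), on(e,e), on(e,f), on(f,a), on(f,d), on(f,e), on(f,f)}  (27 atoms)
goal ⊆ F1  ⇒  h_max = 1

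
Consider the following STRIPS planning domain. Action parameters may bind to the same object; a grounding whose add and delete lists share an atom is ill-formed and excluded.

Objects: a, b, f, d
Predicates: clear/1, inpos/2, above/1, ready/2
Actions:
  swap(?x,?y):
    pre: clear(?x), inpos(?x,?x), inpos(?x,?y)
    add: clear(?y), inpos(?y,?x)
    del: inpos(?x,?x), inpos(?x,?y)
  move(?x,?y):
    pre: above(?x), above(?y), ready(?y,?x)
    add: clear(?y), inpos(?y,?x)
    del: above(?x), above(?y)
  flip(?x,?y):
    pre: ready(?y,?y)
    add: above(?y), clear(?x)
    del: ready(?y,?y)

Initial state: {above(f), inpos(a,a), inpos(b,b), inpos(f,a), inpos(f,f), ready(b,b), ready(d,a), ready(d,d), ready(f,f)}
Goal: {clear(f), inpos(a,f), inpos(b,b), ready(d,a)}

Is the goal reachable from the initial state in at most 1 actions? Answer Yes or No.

No

1. move(f,f)  →  {clear(f), inpos(a,a), inpos(b,b), inpos(f,a), inpos(f,f), ready(b,b), ready(d,a), ready(d,d), ready(f,f)}
2. swap(f,a)  →  {clear(a), clear(f), inpos(a,a), inpos(a,f), inpos(b,b), ready(b,b), ready(d,a), ready(d,d), ready(f,f)}
optimal plan length = 2; 2 > 1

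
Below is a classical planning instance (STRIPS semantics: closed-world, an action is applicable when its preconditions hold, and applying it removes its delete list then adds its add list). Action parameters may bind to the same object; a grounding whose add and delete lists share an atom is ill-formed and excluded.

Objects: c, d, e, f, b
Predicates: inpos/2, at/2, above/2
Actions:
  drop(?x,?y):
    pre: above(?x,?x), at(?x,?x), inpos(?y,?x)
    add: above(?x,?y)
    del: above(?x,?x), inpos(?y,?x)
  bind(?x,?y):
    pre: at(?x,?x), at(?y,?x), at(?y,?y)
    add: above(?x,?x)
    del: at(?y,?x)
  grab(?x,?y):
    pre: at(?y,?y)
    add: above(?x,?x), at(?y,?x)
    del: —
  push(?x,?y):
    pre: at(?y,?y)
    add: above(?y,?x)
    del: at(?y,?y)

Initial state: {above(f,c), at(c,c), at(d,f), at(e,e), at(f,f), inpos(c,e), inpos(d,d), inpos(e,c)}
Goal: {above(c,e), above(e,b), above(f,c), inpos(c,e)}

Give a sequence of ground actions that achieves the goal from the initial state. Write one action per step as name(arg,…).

1. push(e,c)  →  {above(c,e), above(f,c), at(d,f), at(e,e), at(f,f), inpos(c,e), inpos(d,d), inpos(e,c)}
2. push(b,e)  →  {above(c,e), above(e,b), above(f,c), at(d,f), at(f,f), inpos(c,e), inpos(d,d), inpos(e,c)}

push(e,c); push(b,e)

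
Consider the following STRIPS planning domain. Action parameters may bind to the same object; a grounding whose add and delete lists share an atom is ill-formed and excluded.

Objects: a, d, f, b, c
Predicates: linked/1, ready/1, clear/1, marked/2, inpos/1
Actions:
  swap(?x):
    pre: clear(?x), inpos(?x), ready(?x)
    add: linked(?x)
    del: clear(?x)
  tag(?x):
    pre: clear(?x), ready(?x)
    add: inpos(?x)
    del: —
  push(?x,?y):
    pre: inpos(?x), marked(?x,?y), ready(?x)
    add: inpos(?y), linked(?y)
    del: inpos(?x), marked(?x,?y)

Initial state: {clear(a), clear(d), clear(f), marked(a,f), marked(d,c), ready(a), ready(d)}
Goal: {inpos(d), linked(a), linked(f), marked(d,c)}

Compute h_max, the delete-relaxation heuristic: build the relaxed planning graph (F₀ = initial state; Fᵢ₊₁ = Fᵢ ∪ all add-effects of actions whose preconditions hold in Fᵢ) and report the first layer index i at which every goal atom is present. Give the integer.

2

F0 = init (7 atoms)
F1 = F0 ∪ {inpos(a), inpos(d)}  (9 atoms)
F2 = F1 ∪ {inpos(c), inpos(f), linked(a), linked(c), linked(d), linked(f)}  (15 atoms)
goal ⊆ F2  ⇒  h_max = 2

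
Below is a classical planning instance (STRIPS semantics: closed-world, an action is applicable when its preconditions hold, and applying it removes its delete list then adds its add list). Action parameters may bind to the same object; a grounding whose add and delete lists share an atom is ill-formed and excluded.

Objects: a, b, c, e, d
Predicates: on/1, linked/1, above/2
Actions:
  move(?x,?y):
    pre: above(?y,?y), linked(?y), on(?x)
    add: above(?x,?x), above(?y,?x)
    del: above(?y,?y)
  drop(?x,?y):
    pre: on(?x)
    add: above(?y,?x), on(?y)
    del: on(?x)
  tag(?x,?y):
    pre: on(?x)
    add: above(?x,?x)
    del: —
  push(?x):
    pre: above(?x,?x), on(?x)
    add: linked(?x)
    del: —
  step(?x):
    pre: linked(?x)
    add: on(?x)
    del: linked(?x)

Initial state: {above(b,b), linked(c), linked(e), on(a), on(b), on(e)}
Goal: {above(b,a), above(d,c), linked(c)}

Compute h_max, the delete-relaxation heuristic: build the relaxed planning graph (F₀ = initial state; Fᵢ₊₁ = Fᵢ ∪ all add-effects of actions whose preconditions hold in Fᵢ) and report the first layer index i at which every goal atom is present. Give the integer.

F0 = init (6 atoms)
F1 = F0 ∪ {above(a,a), above(a,b), above(a,e), above(b,a), above(b,e), above(c,a), above(c,b), above(c,e), above(d,a), above(d,b), above(d,e), above(e,a), above(e,b), above(e,e), linked(b), on(c), on(d)}  (23 atoms)
F2 = F1 ∪ {above(a,c), above(a,d), above(b,c), above(b,d), above(c,c), above(c,d), above(d,c), above(d,d), above(e,c), above(e,d), linked(a)}  (34 atoms)
goal ⊆ F2  ⇒  h_max = 2

2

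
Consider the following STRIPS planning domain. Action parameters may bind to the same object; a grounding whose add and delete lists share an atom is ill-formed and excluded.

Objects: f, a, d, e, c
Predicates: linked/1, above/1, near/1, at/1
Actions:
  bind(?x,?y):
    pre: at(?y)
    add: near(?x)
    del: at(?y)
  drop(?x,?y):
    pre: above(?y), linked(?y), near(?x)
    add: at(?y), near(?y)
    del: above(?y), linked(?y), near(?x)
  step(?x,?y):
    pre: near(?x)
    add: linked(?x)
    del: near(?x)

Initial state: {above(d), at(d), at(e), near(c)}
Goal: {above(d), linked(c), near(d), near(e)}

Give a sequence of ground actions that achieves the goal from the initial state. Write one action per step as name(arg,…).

bind(d,d); bind(e,e); step(c,f)

1. bind(d,d)  →  {above(d), at(e), near(c), near(d)}
2. bind(e,e)  →  {above(d), near(c), near(d), near(e)}
3. step(c,f)  →  {above(d), linked(c), near(d), near(e)}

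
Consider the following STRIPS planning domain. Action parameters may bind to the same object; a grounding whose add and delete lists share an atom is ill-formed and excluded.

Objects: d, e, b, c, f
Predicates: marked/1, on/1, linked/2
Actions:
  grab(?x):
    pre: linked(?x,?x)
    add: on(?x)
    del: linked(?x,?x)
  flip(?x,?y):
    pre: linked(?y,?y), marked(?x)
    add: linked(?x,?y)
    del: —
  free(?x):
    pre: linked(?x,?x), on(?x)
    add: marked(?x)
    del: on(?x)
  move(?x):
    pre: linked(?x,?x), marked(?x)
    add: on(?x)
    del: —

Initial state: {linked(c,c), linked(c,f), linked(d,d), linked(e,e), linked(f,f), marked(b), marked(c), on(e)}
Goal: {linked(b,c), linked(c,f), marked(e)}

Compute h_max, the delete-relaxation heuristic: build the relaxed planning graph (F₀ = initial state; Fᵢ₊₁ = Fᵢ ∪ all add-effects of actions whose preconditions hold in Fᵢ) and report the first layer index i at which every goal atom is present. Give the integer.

F0 = init (8 atoms)
F1 = F0 ∪ {linked(b,c), linked(b,d), linked(b,e), linked(b,f), linked(c,d), linked(c,e), marked(e), on(c), on(d), on(f)}  (18 atoms)
goal ⊆ F1  ⇒  h_max = 1

1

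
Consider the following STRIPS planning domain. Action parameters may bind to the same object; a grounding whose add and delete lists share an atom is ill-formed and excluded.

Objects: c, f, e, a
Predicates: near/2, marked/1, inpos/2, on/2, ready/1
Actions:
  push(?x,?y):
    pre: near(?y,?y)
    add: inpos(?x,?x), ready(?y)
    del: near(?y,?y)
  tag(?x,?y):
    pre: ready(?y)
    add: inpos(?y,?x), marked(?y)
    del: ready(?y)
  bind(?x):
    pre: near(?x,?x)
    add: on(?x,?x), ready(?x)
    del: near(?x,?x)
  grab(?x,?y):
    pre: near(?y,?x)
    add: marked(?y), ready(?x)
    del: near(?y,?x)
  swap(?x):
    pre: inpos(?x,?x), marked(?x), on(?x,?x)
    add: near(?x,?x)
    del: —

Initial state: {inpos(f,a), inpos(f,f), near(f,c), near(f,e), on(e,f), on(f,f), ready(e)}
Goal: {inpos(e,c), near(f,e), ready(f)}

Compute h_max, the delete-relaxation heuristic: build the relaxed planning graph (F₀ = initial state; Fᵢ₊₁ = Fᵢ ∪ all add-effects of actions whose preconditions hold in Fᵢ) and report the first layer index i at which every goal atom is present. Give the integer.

F0 = init (7 atoms)
F1 = F0 ∪ {inpos(e,a), inpos(e,c), inpos(e,e), inpos(e,f), marked(e), marked(f), ready(c)}  (14 atoms)
F2 = F1 ∪ {inpos(c,a), inpos(c,c), inpos(c,e), inpos(c,f), marked(c), near(f,f)}  (20 atoms)
F3 = F2 ∪ {inpos(a,a), ready(f)}  (22 atoms)
goal ⊆ F3  ⇒  h_max = 3

3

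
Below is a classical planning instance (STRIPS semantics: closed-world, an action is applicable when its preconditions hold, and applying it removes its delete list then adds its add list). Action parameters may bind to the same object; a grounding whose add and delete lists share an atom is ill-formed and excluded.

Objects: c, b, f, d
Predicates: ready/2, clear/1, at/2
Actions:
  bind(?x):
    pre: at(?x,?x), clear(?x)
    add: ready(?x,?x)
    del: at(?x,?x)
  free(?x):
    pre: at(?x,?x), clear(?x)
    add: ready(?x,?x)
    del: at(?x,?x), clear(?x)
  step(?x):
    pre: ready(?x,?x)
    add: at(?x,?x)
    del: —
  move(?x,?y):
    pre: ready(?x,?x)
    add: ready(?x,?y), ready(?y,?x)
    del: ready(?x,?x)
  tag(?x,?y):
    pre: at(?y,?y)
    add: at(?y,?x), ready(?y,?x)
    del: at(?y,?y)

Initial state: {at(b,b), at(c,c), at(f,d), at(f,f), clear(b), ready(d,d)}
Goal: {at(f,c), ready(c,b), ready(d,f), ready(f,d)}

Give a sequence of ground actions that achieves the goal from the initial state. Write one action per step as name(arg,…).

move(d,f); tag(c,f); tag(b,c)

1. move(d,f)  →  {at(b,b), at(c,c), at(f,d), at(f,f), clear(b), ready(d,f), ready(f,d)}
2. tag(c,f)  →  {at(b,b), at(c,c), at(f,c), at(f,d), clear(b), ready(d,f), ready(f,c), ready(f,d)}
3. tag(b,c)  →  {at(b,b), at(c,b), at(f,c), at(f,d), clear(b), ready(c,b), ready(d,f), ready(f,c), ready(f,d)}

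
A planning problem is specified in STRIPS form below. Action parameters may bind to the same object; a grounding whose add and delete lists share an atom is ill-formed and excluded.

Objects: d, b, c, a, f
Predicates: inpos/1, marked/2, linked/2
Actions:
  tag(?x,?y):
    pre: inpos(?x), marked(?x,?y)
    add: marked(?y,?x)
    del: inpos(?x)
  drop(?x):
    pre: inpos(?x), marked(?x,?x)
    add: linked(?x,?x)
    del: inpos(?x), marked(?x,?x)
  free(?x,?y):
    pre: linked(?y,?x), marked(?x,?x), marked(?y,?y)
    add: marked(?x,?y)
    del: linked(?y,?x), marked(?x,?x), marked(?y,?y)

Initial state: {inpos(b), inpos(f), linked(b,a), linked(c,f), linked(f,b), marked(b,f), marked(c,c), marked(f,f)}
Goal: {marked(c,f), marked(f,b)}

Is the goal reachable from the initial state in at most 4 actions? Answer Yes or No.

Yes

1. tag(b,f)  →  {inpos(f), linked(b,a), linked(c,f), linked(f,b), marked(b,f), marked(c,c), marked(f,b), marked(f,f)}
2. free(f,c)  →  {inpos(f), linked(b,a), linked(f,b), marked(b,f), marked(f,b), marked(f,c)}
3. tag(f,c)  →  {linked(b,a), linked(f,b), marked(b,f), marked(c,f), marked(f,b), marked(f,c)}
optimal plan length = 3; 3 ≤ 4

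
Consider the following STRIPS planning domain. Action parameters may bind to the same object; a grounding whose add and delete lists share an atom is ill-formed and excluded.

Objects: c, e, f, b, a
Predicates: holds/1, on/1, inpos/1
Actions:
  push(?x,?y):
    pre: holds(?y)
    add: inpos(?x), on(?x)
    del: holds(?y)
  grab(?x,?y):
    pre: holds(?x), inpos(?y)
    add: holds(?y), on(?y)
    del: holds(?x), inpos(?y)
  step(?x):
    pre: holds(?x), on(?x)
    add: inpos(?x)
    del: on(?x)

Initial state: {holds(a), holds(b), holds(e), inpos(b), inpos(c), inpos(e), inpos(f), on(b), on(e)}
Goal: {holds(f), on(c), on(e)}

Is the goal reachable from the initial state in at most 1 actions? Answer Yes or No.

No

1. push(c,e)  →  {holds(a), holds(b), inpos(b), inpos(c), inpos(e), inpos(f), on(b), on(c), on(e)}
2. grab(b,f)  →  {holds(a), holds(f), inpos(b), inpos(c), inpos(e), on(b), on(c), on(e), on(f)}
optimal plan length = 2; 2 > 1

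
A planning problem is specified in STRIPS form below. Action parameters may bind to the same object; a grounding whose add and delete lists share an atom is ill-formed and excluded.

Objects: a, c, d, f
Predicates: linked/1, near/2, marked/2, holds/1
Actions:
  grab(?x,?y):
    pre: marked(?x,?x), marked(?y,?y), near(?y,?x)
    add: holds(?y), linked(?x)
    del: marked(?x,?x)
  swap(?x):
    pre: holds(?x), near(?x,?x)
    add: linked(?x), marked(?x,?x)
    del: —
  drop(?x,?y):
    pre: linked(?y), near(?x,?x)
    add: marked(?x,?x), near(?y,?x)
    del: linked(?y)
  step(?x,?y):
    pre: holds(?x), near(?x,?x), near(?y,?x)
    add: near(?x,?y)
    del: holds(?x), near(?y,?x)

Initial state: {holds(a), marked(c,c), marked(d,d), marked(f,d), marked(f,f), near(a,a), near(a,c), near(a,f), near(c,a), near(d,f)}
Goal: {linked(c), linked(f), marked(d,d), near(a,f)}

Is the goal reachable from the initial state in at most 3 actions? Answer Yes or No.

Yes

1. grab(f,d)  →  {holds(a), holds(d), linked(f), marked(c,c), marked(d,d), marked(f,d), near(a,a), near(a,c), near(a,f), near(c,a), near(d,f)}
2. swap(a)  →  {holds(a), holds(d), linked(a), linked(f), marked(a,a), marked(c,c), marked(d,d), marked(f,d), near(a,a), near(a,c), near(a,f), near(c,a), near(d,f)}
3. grab(c,a)  →  {holds(a), holds(d), linked(a), linked(c), linked(f), marked(a,a), marked(d,d), marked(f,d), near(a,a), near(a,c), near(a,f), near(c,a), near(d,f)}
optimal plan length = 3; 3 ≤ 3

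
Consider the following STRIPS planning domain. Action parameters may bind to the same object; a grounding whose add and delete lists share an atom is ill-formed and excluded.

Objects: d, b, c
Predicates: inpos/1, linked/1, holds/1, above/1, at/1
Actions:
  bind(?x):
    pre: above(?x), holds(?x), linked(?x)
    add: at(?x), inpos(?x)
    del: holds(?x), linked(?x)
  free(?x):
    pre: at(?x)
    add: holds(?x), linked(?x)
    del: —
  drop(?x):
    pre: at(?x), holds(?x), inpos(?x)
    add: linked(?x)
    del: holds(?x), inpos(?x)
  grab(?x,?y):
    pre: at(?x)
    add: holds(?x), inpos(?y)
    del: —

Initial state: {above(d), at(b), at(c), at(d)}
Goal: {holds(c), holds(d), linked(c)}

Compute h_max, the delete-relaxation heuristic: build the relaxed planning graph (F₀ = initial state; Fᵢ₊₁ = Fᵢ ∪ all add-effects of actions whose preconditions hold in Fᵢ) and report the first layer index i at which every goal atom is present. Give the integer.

F0 = init (4 atoms)
F1 = F0 ∪ {holds(b), holds(c), holds(d), inpos(b), inpos(c), inpos(d), linked(b), linked(c), linked(d)}  (13 atoms)
goal ⊆ F1  ⇒  h_max = 1

1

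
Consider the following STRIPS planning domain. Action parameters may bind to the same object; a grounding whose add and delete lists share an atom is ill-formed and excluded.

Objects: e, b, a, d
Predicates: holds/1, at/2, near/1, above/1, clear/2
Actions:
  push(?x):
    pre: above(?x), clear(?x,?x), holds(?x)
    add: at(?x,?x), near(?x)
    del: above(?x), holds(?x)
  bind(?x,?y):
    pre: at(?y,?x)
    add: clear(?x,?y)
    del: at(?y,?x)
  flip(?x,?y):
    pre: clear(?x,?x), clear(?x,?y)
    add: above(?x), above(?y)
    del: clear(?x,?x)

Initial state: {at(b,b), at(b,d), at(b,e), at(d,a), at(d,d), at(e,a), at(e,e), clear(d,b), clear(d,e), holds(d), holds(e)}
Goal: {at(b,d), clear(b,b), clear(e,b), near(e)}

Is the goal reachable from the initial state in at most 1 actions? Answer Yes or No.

No

1. bind(e,e)  →  {at(b,b), at(b,d), at(b,e), at(d,a), at(d,d), at(e,a), clear(d,b), clear(d,e), clear(e,e), holds(d), holds(e)}
2. bind(e,b)  →  {at(b,b), at(b,d), at(d,a), at(d,d), at(e,a), clear(d,b), clear(d,e), clear(e,b), clear(e,e), holds(d), holds(e)}
3. bind(b,b)  →  {at(b,d), at(d,a), at(d,d), at(e,a), clear(b,b), clear(d,b), clear(d,e), clear(e,b), clear(e,e), holds(d), holds(e)}
4. bind(d,d)  →  {at(b,d), at(d,a), at(e,a), clear(b,b), clear(d,b), clear(d,d), clear(d,e), clear(e,b), clear(e,e), holds(d), holds(e)}
5. flip(d,e)  →  {above(d), above(e), at(b,d), at(d,a), at(e,a), clear(b,b), clear(d,b), clear(d,e), clear(e,b), clear(e,e), holds(d), holds(e)}
6. push(e)  →  {above(d), at(b,d), at(d,a), at(e,a), at(e,e), clear(b,b), clear(d,b), clear(d,e), clear(e,b), clear(e,e), holds(d), near(e)}
optimal plan length = 6; 6 > 1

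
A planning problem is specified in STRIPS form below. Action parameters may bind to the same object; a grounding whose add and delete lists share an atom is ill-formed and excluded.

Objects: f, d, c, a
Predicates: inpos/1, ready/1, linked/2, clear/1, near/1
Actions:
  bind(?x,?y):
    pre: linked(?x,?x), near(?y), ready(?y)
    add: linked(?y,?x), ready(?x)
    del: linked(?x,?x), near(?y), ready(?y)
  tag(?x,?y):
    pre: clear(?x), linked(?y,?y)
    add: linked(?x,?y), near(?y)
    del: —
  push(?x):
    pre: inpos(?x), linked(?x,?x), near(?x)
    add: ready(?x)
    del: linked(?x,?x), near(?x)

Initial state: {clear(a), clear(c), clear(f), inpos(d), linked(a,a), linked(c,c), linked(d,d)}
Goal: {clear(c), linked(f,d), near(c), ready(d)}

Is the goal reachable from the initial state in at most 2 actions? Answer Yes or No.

No

1. tag(f,d)  →  {clear(a), clear(c), clear(f), inpos(d), linked(a,a), linked(c,c), linked(d,d), linked(f,d), near(d)}
2. tag(f,c)  →  {clear(a), clear(c), clear(f), inpos(d), linked(a,a), linked(c,c), linked(d,d), linked(f,c), linked(f,d), near(c), near(d)}
3. push(d)  →  {clear(a), clear(c), clear(f), inpos(d), linked(a,a), linked(c,c), linked(f,c), linked(f,d), near(c), ready(d)}
optimal plan length = 3; 3 > 2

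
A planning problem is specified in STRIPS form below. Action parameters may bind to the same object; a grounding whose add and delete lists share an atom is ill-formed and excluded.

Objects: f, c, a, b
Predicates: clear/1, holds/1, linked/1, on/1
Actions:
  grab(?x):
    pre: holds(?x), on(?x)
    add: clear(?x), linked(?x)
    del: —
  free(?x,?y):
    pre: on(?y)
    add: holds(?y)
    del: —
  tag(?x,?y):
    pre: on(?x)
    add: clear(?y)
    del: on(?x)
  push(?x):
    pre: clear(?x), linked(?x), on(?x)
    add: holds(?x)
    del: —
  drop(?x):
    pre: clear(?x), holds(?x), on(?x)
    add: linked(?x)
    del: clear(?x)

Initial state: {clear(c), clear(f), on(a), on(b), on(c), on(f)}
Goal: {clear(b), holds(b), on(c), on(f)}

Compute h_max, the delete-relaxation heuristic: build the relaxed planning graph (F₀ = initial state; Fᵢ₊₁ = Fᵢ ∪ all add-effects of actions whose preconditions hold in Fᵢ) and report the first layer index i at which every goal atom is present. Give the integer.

F0 = init (6 atoms)
F1 = F0 ∪ {clear(a), clear(b), holds(a), holds(b), holds(c), holds(f)}  (12 atoms)
goal ⊆ F1  ⇒  h_max = 1

1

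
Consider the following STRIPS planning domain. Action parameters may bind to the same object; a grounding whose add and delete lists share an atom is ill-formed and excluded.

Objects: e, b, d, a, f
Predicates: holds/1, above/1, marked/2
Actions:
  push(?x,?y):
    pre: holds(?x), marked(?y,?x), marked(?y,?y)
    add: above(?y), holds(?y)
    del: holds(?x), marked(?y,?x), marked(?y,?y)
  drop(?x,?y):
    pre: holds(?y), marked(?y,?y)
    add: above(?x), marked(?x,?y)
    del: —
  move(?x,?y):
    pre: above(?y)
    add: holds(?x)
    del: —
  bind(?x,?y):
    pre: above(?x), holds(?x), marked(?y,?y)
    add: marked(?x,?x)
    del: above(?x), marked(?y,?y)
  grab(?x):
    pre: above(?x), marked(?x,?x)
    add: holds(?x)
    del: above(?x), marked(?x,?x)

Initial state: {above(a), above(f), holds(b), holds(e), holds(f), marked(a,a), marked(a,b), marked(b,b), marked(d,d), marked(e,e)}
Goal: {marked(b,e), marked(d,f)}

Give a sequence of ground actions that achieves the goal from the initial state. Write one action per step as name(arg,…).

1. drop(b,e)  →  {above(a), above(b), above(f), holds(b), holds(e), holds(f), marked(a,a), marked(a,b), marked(b,b), marked(b,e), marked(d,d), marked(e,e)}
2. bind(f,e)  →  {above(a), above(b), holds(b), holds(e), holds(f), marked(a,a), marked(a,b), marked(b,b), marked(b,e), marked(d,d), marked(f,f)}
3. drop(d,f)  →  {above(a), above(b), above(d), holds(b), holds(e), holds(f), marked(a,a), marked(a,b), marked(b,b), marked(b,e), marked(d,d), marked(d,f), marked(f,f)}

drop(b,e); bind(f,e); drop(d,f)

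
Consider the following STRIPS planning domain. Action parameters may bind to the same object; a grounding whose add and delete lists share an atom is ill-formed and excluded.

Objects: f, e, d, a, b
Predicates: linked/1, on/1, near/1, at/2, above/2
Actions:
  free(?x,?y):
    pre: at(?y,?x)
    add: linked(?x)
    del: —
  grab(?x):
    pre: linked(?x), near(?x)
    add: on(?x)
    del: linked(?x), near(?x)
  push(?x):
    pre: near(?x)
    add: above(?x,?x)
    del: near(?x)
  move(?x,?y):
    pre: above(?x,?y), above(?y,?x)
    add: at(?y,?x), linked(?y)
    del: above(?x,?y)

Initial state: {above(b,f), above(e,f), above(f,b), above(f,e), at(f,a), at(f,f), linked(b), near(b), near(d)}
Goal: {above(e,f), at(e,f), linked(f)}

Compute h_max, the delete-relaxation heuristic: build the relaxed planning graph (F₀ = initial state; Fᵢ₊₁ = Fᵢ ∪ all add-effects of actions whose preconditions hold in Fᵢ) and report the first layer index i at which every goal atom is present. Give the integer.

F0 = init (9 atoms)
F1 = F0 ∪ {above(b,b), above(d,d), at(b,f), at(e,f), at(f,b), at(f,e), linked(a), linked(e), linked(f), on(b)}  (19 atoms)
goal ⊆ F1  ⇒  h_max = 1

1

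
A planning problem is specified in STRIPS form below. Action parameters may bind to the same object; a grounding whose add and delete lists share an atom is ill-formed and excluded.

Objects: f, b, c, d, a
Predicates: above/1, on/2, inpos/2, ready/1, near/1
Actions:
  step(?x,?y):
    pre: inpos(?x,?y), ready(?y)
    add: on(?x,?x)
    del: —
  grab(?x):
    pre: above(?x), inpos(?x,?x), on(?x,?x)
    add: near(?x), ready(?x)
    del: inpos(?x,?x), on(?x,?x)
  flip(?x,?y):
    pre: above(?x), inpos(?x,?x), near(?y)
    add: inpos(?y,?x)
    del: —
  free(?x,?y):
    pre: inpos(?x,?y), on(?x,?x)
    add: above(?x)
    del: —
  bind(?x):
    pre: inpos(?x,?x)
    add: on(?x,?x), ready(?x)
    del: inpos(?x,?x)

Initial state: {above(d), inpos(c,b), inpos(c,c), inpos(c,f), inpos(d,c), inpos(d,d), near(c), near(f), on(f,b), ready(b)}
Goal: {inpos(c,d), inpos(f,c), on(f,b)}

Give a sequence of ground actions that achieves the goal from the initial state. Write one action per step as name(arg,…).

1. step(c,b)  →  {above(d), inpos(c,b), inpos(c,c), inpos(c,f), inpos(d,c), inpos(d,d), near(c), near(f), on(c,c), on(f,b), ready(b)}
2. flip(d,c)  →  {above(d), inpos(c,b), inpos(c,c), inpos(c,d), inpos(c,f), inpos(d,c), inpos(d,d), near(c), near(f), on(c,c), on(f,b), ready(b)}
3. free(c,f)  →  {above(c), above(d), inpos(c,b), inpos(c,c), inpos(c,d), inpos(c,f), inpos(d,c), inpos(d,d), near(c), near(f), on(c,c), on(f,b), ready(b)}
4. flip(c,f)  →  {above(c), above(d), inpos(c,b), inpos(c,c), inpos(c,d), inpos(c,f), inpos(d,c), inpos(d,d), inpos(f,c), near(c), near(f), on(c,c), on(f,b), ready(b)}

step(c,b); flip(d,c); free(c,f); flip(c,f)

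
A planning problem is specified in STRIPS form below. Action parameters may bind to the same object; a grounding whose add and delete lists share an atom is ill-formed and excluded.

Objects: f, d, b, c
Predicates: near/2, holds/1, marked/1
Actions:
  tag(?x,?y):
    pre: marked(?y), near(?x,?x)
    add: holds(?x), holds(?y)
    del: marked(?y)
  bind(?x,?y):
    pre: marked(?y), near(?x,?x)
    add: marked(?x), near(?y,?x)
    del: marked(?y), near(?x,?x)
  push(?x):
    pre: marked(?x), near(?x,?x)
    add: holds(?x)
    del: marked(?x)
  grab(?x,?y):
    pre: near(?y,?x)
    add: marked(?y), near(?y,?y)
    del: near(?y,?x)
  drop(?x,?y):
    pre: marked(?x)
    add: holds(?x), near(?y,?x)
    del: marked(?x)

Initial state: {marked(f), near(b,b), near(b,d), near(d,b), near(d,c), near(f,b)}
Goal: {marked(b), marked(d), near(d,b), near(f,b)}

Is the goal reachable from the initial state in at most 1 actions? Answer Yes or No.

No

1. bind(b,f)  →  {marked(b), near(b,d), near(d,b), near(d,c), near(f,b)}
2. grab(c,d)  →  {marked(b), marked(d), near(b,d), near(d,b), near(d,d), near(f,b)}
optimal plan length = 2; 2 > 1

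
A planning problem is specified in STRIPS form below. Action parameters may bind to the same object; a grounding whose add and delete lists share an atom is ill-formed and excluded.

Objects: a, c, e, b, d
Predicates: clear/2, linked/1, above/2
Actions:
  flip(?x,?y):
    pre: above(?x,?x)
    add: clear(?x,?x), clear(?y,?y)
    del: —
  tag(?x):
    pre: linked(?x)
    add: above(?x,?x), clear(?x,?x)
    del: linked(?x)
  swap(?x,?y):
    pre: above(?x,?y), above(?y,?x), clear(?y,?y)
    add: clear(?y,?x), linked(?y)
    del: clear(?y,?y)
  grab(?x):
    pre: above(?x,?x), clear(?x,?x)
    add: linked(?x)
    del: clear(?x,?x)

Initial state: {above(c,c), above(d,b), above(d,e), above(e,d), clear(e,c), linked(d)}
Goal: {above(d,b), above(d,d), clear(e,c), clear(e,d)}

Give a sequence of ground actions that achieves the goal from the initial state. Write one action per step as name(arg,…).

1. flip(c,e)  →  {above(c,c), above(d,b), above(d,e), above(e,d), clear(c,c), clear(e,c), clear(e,e), linked(d)}
2. tag(d)  →  {above(c,c), above(d,b), above(d,d), above(d,e), above(e,d), clear(c,c), clear(d,d), clear(e,c), clear(e,e)}
3. swap(d,e)  →  {above(c,c), above(d,b), above(d,d), above(d,e), above(e,d), clear(c,c), clear(d,d), clear(e,c), clear(e,d), linked(e)}

flip(c,e); tag(d); swap(d,e)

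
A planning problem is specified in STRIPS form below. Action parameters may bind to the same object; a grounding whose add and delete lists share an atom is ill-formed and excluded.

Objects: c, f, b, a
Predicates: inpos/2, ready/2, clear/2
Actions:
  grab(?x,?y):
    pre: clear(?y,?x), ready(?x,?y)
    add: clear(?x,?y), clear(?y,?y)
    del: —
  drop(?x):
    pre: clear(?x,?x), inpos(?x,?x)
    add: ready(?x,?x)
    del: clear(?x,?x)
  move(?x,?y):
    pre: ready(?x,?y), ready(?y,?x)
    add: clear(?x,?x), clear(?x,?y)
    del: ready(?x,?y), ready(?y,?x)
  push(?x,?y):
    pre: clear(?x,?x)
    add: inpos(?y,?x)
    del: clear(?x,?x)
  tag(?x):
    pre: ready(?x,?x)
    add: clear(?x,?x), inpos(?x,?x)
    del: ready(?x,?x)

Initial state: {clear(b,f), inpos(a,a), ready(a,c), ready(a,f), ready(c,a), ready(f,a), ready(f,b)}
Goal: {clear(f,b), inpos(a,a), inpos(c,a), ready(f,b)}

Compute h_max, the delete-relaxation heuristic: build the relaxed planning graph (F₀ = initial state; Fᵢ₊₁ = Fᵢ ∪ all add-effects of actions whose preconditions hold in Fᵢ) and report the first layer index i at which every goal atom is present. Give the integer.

F0 = init (7 atoms)
F1 = F0 ∪ {clear(a,a), clear(a,c), clear(a,f), clear(b,b), clear(c,a), clear(c,c), clear(f,a), clear(f,b), clear(f,f)}  (16 atoms)
F2 = F1 ∪ {inpos(a,b), inpos(a,c), inpos(a,f), inpos(b,a), inpos(b,b), inpos(b,c), inpos(b,f), inpos(c,a), inpos(c,b), inpos(c,c), inpos(c,f), inpos(f,a), inpos(f,b), inpos(f,c), inpos(f,f), ready(a,a)}  (32 atoms)
goal ⊆ F2  ⇒  h_max = 2

2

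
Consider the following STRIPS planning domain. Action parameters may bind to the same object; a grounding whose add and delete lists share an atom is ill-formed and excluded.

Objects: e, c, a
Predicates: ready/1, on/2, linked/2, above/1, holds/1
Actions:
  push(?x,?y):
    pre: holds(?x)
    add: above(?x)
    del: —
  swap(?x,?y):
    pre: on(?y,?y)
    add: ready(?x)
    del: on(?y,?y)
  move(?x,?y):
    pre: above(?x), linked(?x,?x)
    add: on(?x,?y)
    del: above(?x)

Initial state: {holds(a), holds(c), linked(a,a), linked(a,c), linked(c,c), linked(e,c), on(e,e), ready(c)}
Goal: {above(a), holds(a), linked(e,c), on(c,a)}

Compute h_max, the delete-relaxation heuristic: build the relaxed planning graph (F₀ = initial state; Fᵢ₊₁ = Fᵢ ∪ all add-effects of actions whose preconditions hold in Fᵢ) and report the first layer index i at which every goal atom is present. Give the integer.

2

F0 = init (8 atoms)
F1 = F0 ∪ {above(a), above(c), ready(a), ready(e)}  (12 atoms)
F2 = F1 ∪ {on(a,a), on(a,c), on(a,e), on(c,a), on(c,c), on(c,e)}  (18 atoms)
goal ⊆ F2  ⇒  h_max = 2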